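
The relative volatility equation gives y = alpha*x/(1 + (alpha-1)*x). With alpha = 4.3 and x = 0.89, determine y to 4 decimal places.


y = alpha*x / (1 + (alpha-1)*x)
y = 4.3*0.89 / (1 + (4.3-1)*0.89)
y = 3.827 / (1 + 2.937)
y = 3.827 / 3.937
y = 0.9721


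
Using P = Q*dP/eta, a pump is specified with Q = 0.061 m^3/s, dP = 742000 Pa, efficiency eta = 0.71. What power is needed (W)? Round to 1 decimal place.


P = Q * dP / eta
P = 0.061 * 742000 / 0.71
P = 45262.0 / 0.71
P = 63749.3 W


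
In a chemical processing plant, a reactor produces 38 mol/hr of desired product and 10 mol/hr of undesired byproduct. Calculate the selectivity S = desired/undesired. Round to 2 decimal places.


S = desired product rate / undesired product rate
S = 38 / 10
S = 3.80


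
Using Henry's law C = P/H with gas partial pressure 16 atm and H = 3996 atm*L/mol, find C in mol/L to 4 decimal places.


C = P / H
C = 16 / 3996
C = 0.0040 mol/L


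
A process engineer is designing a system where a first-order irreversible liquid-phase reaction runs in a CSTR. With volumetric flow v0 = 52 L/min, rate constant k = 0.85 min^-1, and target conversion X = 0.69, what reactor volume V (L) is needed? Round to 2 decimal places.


V = v0 * X / (k * (1 - X))
V = 52 * 0.69 / (0.85 * (1 - 0.69))
V = 35.88 / (0.85 * 0.31)
V = 35.88 / 0.2635
V = 136.17 L


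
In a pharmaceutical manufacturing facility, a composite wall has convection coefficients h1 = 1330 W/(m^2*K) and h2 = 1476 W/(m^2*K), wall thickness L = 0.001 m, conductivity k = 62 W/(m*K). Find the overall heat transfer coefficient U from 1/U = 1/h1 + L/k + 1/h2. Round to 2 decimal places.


1/U = 1/h1 + L/k + 1/h2
1/U = 1/1330 + 0.001/62 + 1/1476
1/U = 0.0007518797 + 1.6129e-05 + 0.0006775068
1/U = 0.0014455155
U = 691.79 W/(m^2*K)


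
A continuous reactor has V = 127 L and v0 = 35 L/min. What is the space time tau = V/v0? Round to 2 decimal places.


tau = V / v0
tau = 127 / 35
tau = 3.63 min


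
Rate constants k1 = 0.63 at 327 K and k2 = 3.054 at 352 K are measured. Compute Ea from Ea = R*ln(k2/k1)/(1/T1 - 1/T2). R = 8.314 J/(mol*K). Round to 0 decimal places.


Ea = R * ln(k2/k1) / (1/T1 - 1/T2)
ln(k2/k1) = ln(3.054/0.63) = 1.5784877
1/T1 - 1/T2 = 1/327 - 1/352 = 0.000217194885
Ea = 8.314 * 1.5784877 / 0.000217194885
Ea = 60423 J/mol


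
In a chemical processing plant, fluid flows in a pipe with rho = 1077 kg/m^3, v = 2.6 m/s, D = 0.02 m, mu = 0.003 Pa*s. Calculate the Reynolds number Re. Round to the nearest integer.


Re = rho * v * D / mu
Re = 1077 * 2.6 * 0.02 / 0.003
Re = 56.004 / 0.003
Re = 18668


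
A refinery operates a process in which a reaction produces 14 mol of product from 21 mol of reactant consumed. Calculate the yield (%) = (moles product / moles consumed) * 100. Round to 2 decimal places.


Yield = (moles product / moles consumed) * 100%
Yield = (14 / 21) * 100
Yield = 0.6667 * 100
Yield = 66.67%


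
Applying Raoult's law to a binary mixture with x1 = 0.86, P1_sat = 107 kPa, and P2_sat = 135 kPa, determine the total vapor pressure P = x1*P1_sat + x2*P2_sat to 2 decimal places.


P = x1*P1_sat + x2*P2_sat
x2 = 1 - x1 = 1 - 0.86 = 0.14
P = 0.86*107 + 0.14*135
P = 92.02 + 18.9
P = 110.92 kPa


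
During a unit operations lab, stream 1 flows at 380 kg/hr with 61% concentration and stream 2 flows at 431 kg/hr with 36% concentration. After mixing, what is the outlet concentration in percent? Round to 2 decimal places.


Mass balance on solute: F1*x1 + F2*x2 = F3*x3
F3 = F1 + F2 = 380 + 431 = 811 kg/hr
x3 = (F1*x1 + F2*x2)/F3
x3 = (380*0.61 + 431*0.36) / 811
x3 = 47.71%


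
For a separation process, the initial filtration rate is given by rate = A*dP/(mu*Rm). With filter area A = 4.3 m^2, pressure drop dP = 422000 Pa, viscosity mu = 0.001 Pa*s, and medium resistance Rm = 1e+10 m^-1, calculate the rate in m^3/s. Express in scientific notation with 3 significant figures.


rate = A * dP / (mu * Rm)
rate = 4.3 * 422000 / (0.001 * 1e+10)
rate = 1814600.0 / 1.000e+07
rate = 1.81e-01 m^3/s


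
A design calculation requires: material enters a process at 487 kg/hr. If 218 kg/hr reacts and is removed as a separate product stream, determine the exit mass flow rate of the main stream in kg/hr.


Steady-state mass balance on the main outlet: F_out = F_in - F_removed
F_out = 487 - 218
F_out = 269 kg/hr


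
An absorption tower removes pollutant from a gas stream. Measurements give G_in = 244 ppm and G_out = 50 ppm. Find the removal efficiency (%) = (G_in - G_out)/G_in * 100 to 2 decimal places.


Efficiency = (G_in - G_out) / G_in * 100%
Efficiency = (244 - 50) / 244 * 100
Efficiency = 194 / 244 * 100
Efficiency = 79.51%


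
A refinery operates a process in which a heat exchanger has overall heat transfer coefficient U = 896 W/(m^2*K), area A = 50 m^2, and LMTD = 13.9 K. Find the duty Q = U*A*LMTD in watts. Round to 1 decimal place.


Q = U * A * LMTD
Q = 896 * 50 * 13.9
Q = 622720.0 W


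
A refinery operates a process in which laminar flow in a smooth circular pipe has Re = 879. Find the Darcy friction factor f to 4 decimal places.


f = 64 / Re
f = 64 / 879
f = 0.0728


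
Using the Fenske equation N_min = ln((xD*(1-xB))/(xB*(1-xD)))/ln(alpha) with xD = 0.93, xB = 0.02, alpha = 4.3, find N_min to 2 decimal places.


N_min = ln((xD*(1-xB))/(xB*(1-xD))) / ln(alpha)
Numerator inside ln: 0.9114 / 0.0014 = 651.0
ln(651.0) = 6.47851
ln(alpha) = ln(4.3) = 1.458615
N_min = 6.47851 / 1.458615 = 4.44


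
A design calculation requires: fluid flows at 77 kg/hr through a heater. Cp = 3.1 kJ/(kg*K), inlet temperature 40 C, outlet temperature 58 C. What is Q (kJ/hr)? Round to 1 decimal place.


Q = m_dot * Cp * (T2 - T1)
Q = 77 * 3.1 * (58 - 40)
Q = 77 * 3.1 * 18
Q = 4296.6 kJ/hr


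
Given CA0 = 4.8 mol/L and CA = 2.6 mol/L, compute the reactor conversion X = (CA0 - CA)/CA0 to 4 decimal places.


X = (CA0 - CA) / CA0
X = (4.8 - 2.6) / 4.8
X = 2.2 / 4.8
X = 0.4583


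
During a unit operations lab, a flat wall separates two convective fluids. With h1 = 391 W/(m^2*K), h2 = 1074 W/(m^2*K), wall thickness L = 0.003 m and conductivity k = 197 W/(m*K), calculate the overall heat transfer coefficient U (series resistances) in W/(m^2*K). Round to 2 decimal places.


1/U = 1/h1 + L/k + 1/h2
1/U = 1/391 + 0.003/197 + 1/1074
1/U = 0.0025575448 + 1.52284e-05 + 0.0009310987
1/U = 0.0035038719
U = 285.40 W/(m^2*K)


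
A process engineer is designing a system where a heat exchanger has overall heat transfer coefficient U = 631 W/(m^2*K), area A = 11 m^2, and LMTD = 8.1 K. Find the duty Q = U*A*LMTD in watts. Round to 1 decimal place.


Q = U * A * LMTD
Q = 631 * 11 * 8.1
Q = 56222.1 W


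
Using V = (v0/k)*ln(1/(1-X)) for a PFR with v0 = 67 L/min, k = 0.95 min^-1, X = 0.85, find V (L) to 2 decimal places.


V = (v0/k) * ln(1/(1-X))
V = (67/0.95) * ln(1/(1-0.85))
V = 70.526316 * ln(6.666667)
V = 70.526316 * 1.89712
V = 133.80 L


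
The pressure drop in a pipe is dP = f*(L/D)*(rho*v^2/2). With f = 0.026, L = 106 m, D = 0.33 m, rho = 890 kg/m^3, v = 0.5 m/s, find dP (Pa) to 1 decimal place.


dP = f * (L/D) * (rho*v^2/2)
dP = 0.026 * (106/0.33) * (890*0.5^2/2)
L/D = 321.21212121
rho*v^2/2 = 890*0.25/2 = 111.25
dP = 0.026 * 321.21212121 * 111.25
dP = 929.1 Pa


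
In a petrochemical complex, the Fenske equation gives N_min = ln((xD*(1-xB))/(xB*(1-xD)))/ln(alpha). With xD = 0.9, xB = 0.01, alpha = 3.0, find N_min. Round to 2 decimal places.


N_min = ln((xD*(1-xB))/(xB*(1-xD))) / ln(alpha)
Numerator inside ln: 0.891 / 0.001 = 891.0
ln(891.0) = 6.792344
ln(alpha) = ln(3.0) = 1.098612
N_min = 6.792344 / 1.098612 = 6.18


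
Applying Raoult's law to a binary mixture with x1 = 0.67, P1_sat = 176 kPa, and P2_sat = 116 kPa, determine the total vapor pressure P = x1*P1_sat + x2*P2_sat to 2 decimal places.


P = x1*P1_sat + x2*P2_sat
x2 = 1 - x1 = 1 - 0.67 = 0.33
P = 0.67*176 + 0.33*116
P = 117.92 + 38.28
P = 156.20 kPa


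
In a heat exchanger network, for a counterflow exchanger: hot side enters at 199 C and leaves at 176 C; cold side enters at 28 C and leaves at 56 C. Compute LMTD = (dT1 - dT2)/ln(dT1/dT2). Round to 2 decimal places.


dT1 = Th_in - Tc_out = 199 - 56 = 143
dT2 = Th_out - Tc_in = 176 - 28 = 148
LMTD = (dT1 - dT2) / ln(dT1/dT2)
LMTD = (143 - 148) / ln(143/148)
LMTD = 145.49 K


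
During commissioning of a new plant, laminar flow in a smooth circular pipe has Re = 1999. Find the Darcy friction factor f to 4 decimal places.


f = 64 / Re
f = 64 / 1999
f = 0.0320


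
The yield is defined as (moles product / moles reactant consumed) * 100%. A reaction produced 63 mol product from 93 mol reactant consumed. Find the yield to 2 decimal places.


Yield = (moles product / moles consumed) * 100%
Yield = (63 / 93) * 100
Yield = 0.6774 * 100
Yield = 67.74%


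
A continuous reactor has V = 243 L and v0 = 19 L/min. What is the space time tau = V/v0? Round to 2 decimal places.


tau = V / v0
tau = 243 / 19
tau = 12.79 min


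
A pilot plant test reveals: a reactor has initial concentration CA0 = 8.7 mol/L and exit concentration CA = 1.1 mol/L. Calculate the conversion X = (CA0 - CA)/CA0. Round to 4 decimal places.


X = (CA0 - CA) / CA0
X = (8.7 - 1.1) / 8.7
X = 7.6 / 8.7
X = 0.8736


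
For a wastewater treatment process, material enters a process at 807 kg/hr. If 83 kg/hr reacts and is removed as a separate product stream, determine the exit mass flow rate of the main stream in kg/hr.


Steady-state mass balance on the main outlet: F_out = F_in - F_removed
F_out = 807 - 83
F_out = 724 kg/hr


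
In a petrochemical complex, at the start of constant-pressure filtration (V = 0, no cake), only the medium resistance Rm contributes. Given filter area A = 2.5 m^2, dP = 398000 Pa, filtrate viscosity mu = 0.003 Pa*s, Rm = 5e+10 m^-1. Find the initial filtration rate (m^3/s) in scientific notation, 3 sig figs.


rate = A * dP / (mu * Rm)
rate = 2.5 * 398000 / (0.003 * 5e+10)
rate = 995000.0 / 1.500e+08
rate = 6.63e-03 m^3/s


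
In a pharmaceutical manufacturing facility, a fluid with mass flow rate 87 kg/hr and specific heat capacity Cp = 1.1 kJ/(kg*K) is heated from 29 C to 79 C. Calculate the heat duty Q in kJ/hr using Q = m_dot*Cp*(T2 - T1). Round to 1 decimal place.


Q = m_dot * Cp * (T2 - T1)
Q = 87 * 1.1 * (79 - 29)
Q = 87 * 1.1 * 50
Q = 4785.0 kJ/hr


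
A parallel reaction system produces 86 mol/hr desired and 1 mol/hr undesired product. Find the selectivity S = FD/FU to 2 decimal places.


S = desired product rate / undesired product rate
S = 86 / 1
S = 86.00


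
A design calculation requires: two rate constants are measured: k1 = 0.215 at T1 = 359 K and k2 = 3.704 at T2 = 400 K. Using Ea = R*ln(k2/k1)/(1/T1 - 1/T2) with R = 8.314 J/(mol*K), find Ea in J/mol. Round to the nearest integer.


Ea = R * ln(k2/k1) / (1/T1 - 1/T2)
ln(k2/k1) = ln(3.704/0.215) = 2.8465306
1/T1 - 1/T2 = 1/359 - 1/400 = 0.00028551532
Ea = 8.314 * 2.8465306 / 0.00028551532
Ea = 82889 J/mol


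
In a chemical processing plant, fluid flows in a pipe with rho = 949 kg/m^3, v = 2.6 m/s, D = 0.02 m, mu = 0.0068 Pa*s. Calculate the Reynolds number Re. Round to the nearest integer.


Re = rho * v * D / mu
Re = 949 * 2.6 * 0.02 / 0.0068
Re = 49.348 / 0.0068
Re = 7257


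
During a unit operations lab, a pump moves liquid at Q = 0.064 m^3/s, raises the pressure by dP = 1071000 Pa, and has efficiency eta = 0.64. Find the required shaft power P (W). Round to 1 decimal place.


P = Q * dP / eta
P = 0.064 * 1071000 / 0.64
P = 68544.0 / 0.64
P = 107100.0 W


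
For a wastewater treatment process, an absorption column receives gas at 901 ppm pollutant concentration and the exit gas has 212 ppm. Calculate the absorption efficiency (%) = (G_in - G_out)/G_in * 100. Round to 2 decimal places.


Efficiency = (G_in - G_out) / G_in * 100%
Efficiency = (901 - 212) / 901 * 100
Efficiency = 689 / 901 * 100
Efficiency = 76.47%


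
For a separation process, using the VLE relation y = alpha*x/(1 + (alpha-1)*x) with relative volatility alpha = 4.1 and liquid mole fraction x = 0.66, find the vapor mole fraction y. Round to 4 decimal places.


y = alpha*x / (1 + (alpha-1)*x)
y = 4.1*0.66 / (1 + (4.1-1)*0.66)
y = 2.706 / (1 + 2.046)
y = 2.706 / 3.046
y = 0.8884


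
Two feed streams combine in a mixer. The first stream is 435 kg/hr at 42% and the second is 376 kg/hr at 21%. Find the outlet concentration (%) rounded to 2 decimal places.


Mass balance on solute: F1*x1 + F2*x2 = F3*x3
F3 = F1 + F2 = 435 + 376 = 811 kg/hr
x3 = (F1*x1 + F2*x2)/F3
x3 = (435*0.42 + 376*0.21) / 811
x3 = 32.26%


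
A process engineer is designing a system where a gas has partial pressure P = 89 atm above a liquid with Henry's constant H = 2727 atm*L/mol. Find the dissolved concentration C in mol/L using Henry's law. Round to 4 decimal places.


C = P / H
C = 89 / 2727
C = 0.0326 mol/L


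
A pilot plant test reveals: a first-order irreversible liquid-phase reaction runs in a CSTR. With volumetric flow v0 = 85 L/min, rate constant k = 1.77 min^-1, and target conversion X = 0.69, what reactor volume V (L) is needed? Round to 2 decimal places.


V = v0 * X / (k * (1 - X))
V = 85 * 0.69 / (1.77 * (1 - 0.69))
V = 58.65 / (1.77 * 0.31)
V = 58.65 / 0.5487
V = 106.89 L


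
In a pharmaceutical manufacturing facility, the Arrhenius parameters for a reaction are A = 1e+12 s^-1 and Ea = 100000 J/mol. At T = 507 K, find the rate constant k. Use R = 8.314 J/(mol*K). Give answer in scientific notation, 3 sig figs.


k = A * exp(-Ea/(R*T))
k = 1e+12 * exp(-100000 / (8.314 * 507))
k = 1e+12 * exp(-23.723678)
k = 4.98e+01


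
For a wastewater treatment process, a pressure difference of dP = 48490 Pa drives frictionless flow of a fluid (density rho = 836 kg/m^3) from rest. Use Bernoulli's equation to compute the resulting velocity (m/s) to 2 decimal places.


v = sqrt(2*dP/rho)
v = sqrt(2*48490/836)
v = sqrt(116.004785)
v = 10.77 m/s


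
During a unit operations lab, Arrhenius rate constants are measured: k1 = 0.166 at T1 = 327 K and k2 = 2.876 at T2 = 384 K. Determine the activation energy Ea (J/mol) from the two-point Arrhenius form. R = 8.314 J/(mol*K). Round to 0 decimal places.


Ea = R * ln(k2/k1) / (1/T1 - 1/T2)
ln(k2/k1) = ln(2.876/0.166) = 2.8521679
1/T1 - 1/T2 = 1/327 - 1/384 = 0.000453937309
Ea = 8.314 * 2.8521679 / 0.000453937309
Ea = 52238 J/mol


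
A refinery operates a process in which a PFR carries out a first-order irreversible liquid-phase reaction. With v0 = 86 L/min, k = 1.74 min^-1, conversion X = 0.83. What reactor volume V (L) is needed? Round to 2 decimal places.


V = (v0/k) * ln(1/(1-X))
V = (86/1.74) * ln(1/(1-0.83))
V = 49.425287 * ln(5.882353)
V = 49.425287 * 1.771957
V = 87.58 L


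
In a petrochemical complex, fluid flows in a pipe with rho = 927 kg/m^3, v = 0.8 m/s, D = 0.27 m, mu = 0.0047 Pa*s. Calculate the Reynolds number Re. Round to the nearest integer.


Re = rho * v * D / mu
Re = 927 * 0.8 * 0.27 / 0.0047
Re = 200.232 / 0.0047
Re = 42603


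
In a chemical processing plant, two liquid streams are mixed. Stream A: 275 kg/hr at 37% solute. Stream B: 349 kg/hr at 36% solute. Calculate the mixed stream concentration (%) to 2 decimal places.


Mass balance on solute: F1*x1 + F2*x2 = F3*x3
F3 = F1 + F2 = 275 + 349 = 624 kg/hr
x3 = (F1*x1 + F2*x2)/F3
x3 = (275*0.37 + 349*0.36) / 624
x3 = 36.44%


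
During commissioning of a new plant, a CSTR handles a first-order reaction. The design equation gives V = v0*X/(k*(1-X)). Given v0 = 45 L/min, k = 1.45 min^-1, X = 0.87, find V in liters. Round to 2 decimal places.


V = v0 * X / (k * (1 - X))
V = 45 * 0.87 / (1.45 * (1 - 0.87))
V = 39.15 / (1.45 * 0.13)
V = 39.15 / 0.1885
V = 207.69 L


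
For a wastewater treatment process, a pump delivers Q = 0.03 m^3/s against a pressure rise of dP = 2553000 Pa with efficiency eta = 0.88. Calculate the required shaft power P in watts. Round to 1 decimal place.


P = Q * dP / eta
P = 0.03 * 2553000 / 0.88
P = 76590.0 / 0.88
P = 87034.1 W


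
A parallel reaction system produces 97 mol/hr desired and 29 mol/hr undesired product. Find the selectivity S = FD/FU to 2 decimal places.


S = desired product rate / undesired product rate
S = 97 / 29
S = 3.34


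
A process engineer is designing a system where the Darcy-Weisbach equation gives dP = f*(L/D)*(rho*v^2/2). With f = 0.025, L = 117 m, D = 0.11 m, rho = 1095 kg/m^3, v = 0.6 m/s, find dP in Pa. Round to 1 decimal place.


dP = f * (L/D) * (rho*v^2/2)
dP = 0.025 * (117/0.11) * (1095*0.6^2/2)
L/D = 1063.63636364
rho*v^2/2 = 1095*0.36/2 = 197.1
dP = 0.025 * 1063.63636364 * 197.1
dP = 5241.1 Pa


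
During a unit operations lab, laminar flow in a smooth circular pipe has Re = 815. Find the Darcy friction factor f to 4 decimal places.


f = 64 / Re
f = 64 / 815
f = 0.0785


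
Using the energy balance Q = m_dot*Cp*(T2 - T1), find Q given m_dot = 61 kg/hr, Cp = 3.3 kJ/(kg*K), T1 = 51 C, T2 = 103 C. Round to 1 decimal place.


Q = m_dot * Cp * (T2 - T1)
Q = 61 * 3.3 * (103 - 51)
Q = 61 * 3.3 * 52
Q = 10467.6 kJ/hr


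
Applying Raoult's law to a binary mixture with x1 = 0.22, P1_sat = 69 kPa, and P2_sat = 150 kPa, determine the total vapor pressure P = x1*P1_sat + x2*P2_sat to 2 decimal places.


P = x1*P1_sat + x2*P2_sat
x2 = 1 - x1 = 1 - 0.22 = 0.78
P = 0.22*69 + 0.78*150
P = 15.18 + 117.0
P = 132.18 kPa


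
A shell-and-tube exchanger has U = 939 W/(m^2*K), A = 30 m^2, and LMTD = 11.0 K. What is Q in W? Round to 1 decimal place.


Q = U * A * LMTD
Q = 939 * 30 * 11.0
Q = 309870.0 W


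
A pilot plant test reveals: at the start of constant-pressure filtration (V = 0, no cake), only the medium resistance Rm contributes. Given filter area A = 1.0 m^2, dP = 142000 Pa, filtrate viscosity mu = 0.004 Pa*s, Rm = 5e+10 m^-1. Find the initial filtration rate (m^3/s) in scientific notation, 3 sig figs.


rate = A * dP / (mu * Rm)
rate = 1.0 * 142000 / (0.004 * 5e+10)
rate = 142000.0 / 2.000e+08
rate = 7.10e-04 m^3/s


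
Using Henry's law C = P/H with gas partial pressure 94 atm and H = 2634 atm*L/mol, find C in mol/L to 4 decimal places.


C = P / H
C = 94 / 2634
C = 0.0357 mol/L


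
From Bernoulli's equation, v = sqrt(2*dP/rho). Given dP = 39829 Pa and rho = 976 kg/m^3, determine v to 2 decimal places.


v = sqrt(2*dP/rho)
v = sqrt(2*39829/976)
v = sqrt(81.616803)
v = 9.03 m/s


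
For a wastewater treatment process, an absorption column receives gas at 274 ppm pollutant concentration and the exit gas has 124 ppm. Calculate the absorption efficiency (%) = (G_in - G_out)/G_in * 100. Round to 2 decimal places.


Efficiency = (G_in - G_out) / G_in * 100%
Efficiency = (274 - 124) / 274 * 100
Efficiency = 150 / 274 * 100
Efficiency = 54.74%


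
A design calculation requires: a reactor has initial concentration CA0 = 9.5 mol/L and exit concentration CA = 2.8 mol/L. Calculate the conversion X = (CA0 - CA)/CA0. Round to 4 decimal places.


X = (CA0 - CA) / CA0
X = (9.5 - 2.8) / 9.5
X = 6.7 / 9.5
X = 0.7053


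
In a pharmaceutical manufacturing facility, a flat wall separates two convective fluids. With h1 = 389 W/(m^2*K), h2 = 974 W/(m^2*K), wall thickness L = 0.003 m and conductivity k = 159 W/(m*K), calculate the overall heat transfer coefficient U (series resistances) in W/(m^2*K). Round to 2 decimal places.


1/U = 1/h1 + L/k + 1/h2
1/U = 1/389 + 0.003/159 + 1/974
1/U = 0.0025706941 + 1.88679e-05 + 0.001026694
1/U = 0.003616256
U = 276.53 W/(m^2*K)


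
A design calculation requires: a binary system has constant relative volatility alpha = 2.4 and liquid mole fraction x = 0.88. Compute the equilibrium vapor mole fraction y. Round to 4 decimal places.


y = alpha*x / (1 + (alpha-1)*x)
y = 2.4*0.88 / (1 + (2.4-1)*0.88)
y = 2.112 / (1 + 1.232)
y = 2.112 / 2.232
y = 0.9462


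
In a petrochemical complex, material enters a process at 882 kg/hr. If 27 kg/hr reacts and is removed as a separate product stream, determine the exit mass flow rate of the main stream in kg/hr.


Steady-state mass balance on the main outlet: F_out = F_in - F_removed
F_out = 882 - 27
F_out = 855 kg/hr


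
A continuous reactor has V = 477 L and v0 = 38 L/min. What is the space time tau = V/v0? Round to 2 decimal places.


tau = V / v0
tau = 477 / 38
tau = 12.55 min


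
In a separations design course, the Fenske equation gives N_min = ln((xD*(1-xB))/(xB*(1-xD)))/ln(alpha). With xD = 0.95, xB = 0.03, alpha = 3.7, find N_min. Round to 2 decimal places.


N_min = ln((xD*(1-xB))/(xB*(1-xD))) / ln(alpha)
Numerator inside ln: 0.9215 / 0.0015 = 614.333333
ln(614.333333) = 6.420538
ln(alpha) = ln(3.7) = 1.308333
N_min = 6.420538 / 1.308333 = 4.91


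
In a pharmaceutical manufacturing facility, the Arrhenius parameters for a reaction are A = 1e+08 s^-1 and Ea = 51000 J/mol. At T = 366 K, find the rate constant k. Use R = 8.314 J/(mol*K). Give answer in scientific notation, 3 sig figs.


k = A * exp(-Ea/(R*T))
k = 1e+08 * exp(-51000 / (8.314 * 366))
k = 1e+08 * exp(-16.760195)
k = 5.26e+00


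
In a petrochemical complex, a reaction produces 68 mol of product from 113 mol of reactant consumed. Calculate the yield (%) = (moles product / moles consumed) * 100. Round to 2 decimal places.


Yield = (moles product / moles consumed) * 100%
Yield = (68 / 113) * 100
Yield = 0.6018 * 100
Yield = 60.18%


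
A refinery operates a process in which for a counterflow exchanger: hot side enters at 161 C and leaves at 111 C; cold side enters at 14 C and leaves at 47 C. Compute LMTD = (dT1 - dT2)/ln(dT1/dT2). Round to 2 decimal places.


dT1 = Th_in - Tc_out = 161 - 47 = 114
dT2 = Th_out - Tc_in = 111 - 14 = 97
LMTD = (dT1 - dT2) / ln(dT1/dT2)
LMTD = (114 - 97) / ln(114/97)
LMTD = 105.27 K


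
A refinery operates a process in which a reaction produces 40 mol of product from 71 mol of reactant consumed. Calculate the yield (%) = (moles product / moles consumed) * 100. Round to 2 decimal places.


Yield = (moles product / moles consumed) * 100%
Yield = (40 / 71) * 100
Yield = 0.5634 * 100
Yield = 56.34%


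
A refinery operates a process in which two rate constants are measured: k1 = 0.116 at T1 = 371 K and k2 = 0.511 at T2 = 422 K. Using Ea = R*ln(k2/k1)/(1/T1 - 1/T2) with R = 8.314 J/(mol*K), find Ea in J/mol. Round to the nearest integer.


Ea = R * ln(k2/k1) / (1/T1 - 1/T2)
ln(k2/k1) = ln(0.511/0.116) = 1.4827794
1/T1 - 1/T2 = 1/371 - 1/422 = 0.000325749543
Ea = 8.314 * 1.4827794 / 0.000325749543
Ea = 37844 J/mol


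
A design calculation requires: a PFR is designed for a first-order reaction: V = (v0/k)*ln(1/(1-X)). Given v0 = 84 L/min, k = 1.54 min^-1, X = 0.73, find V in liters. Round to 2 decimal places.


V = (v0/k) * ln(1/(1-X))
V = (84/1.54) * ln(1/(1-0.73))
V = 54.545455 * ln(3.703704)
V = 54.545455 * 1.309333
V = 71.42 L


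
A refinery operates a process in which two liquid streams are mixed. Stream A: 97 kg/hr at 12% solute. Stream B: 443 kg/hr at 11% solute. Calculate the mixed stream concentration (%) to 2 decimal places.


Mass balance on solute: F1*x1 + F2*x2 = F3*x3
F3 = F1 + F2 = 97 + 443 = 540 kg/hr
x3 = (F1*x1 + F2*x2)/F3
x3 = (97*0.12 + 443*0.11) / 540
x3 = 11.18%


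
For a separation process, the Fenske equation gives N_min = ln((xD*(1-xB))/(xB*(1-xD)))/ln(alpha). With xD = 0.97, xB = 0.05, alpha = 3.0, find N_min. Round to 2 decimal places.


N_min = ln((xD*(1-xB))/(xB*(1-xD))) / ln(alpha)
Numerator inside ln: 0.9215 / 0.0015 = 614.333333
ln(614.333333) = 6.420538
ln(alpha) = ln(3.0) = 1.098612
N_min = 6.420538 / 1.098612 = 5.84


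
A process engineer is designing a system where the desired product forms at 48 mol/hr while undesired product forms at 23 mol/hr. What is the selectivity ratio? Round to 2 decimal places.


S = desired product rate / undesired product rate
S = 48 / 23
S = 2.09


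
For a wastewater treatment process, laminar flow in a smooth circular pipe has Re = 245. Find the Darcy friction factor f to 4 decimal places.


f = 64 / Re
f = 64 / 245
f = 0.2612


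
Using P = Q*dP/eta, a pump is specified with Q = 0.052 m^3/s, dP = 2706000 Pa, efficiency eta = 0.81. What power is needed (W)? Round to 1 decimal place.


P = Q * dP / eta
P = 0.052 * 2706000 / 0.81
P = 140712.0 / 0.81
P = 173718.5 W


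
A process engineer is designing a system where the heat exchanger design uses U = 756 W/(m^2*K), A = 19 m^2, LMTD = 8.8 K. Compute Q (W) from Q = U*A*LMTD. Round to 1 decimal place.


Q = U * A * LMTD
Q = 756 * 19 * 8.8
Q = 126403.2 W


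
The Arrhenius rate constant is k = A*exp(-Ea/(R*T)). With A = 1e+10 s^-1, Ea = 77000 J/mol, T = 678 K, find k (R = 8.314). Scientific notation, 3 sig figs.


k = A * exp(-Ea/(R*T))
k = 1e+10 * exp(-77000 / (8.314 * 678))
k = 1e+10 * exp(-13.66001)
k = 1.17e+04


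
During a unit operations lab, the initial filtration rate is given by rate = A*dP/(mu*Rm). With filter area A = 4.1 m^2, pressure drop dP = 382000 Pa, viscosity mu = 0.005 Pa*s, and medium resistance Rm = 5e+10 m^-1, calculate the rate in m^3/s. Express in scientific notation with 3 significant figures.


rate = A * dP / (mu * Rm)
rate = 4.1 * 382000 / (0.005 * 5e+10)
rate = 1566200.0 / 2.500e+08
rate = 6.26e-03 m^3/s


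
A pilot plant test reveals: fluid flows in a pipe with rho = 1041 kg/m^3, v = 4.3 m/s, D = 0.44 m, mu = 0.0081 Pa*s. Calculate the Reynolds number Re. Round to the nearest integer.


Re = rho * v * D / mu
Re = 1041 * 4.3 * 0.44 / 0.0081
Re = 1969.572 / 0.0081
Re = 243157


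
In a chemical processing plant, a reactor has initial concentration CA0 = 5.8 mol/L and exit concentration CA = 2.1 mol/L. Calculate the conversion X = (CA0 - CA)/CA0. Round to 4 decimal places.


X = (CA0 - CA) / CA0
X = (5.8 - 2.1) / 5.8
X = 3.7 / 5.8
X = 0.6379


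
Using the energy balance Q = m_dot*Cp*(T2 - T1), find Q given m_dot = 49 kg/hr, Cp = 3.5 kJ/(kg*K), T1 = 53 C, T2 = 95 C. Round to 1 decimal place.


Q = m_dot * Cp * (T2 - T1)
Q = 49 * 3.5 * (95 - 53)
Q = 49 * 3.5 * 42
Q = 7203.0 kJ/hr


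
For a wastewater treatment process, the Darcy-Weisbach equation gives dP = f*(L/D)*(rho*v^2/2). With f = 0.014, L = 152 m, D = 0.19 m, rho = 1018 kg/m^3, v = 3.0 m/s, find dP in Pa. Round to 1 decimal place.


dP = f * (L/D) * (rho*v^2/2)
dP = 0.014 * (152/0.19) * (1018*3.0^2/2)
L/D = 800.0
rho*v^2/2 = 1018*9.0/2 = 4581.0
dP = 0.014 * 800.0 * 4581.0
dP = 51307.2 Pa


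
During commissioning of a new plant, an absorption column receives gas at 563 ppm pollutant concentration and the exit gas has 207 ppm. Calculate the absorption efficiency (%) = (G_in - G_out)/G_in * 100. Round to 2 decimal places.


Efficiency = (G_in - G_out) / G_in * 100%
Efficiency = (563 - 207) / 563 * 100
Efficiency = 356 / 563 * 100
Efficiency = 63.23%


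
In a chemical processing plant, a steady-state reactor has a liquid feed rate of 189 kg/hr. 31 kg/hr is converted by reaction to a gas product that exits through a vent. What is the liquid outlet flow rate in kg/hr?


Steady-state mass balance on the main outlet: F_out = F_in - F_removed
F_out = 189 - 31
F_out = 158 kg/hr


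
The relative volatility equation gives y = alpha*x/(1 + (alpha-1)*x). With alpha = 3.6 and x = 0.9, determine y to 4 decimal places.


y = alpha*x / (1 + (alpha-1)*x)
y = 3.6*0.9 / (1 + (3.6-1)*0.9)
y = 3.24 / (1 + 2.34)
y = 3.24 / 3.34
y = 0.9701


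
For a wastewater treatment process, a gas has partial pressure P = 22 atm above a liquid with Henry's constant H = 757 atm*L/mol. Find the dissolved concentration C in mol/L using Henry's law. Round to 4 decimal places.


C = P / H
C = 22 / 757
C = 0.0291 mol/L


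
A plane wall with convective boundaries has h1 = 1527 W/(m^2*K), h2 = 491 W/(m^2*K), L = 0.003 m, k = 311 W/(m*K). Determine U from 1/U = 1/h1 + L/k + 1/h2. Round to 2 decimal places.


1/U = 1/h1 + L/k + 1/h2
1/U = 1/1527 + 0.003/311 + 1/491
1/U = 0.0006548788 + 9.6463e-06 + 0.0020366599
1/U = 0.002701185
U = 370.21 W/(m^2*K)


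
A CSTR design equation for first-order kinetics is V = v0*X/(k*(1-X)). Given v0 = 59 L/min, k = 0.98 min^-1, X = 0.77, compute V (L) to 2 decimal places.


V = v0 * X / (k * (1 - X))
V = 59 * 0.77 / (0.98 * (1 - 0.77))
V = 45.43 / (0.98 * 0.23)
V = 45.43 / 0.2254
V = 201.55 L


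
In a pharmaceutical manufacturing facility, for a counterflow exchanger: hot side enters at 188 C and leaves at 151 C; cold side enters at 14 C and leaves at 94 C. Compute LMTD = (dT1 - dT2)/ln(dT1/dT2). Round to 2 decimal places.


dT1 = Th_in - Tc_out = 188 - 94 = 94
dT2 = Th_out - Tc_in = 151 - 14 = 137
LMTD = (dT1 - dT2) / ln(dT1/dT2)
LMTD = (94 - 137) / ln(94/137)
LMTD = 114.15 K


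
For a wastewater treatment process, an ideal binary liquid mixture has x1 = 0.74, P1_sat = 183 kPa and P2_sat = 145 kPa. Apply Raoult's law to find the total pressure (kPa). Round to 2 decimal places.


P = x1*P1_sat + x2*P2_sat
x2 = 1 - x1 = 1 - 0.74 = 0.26
P = 0.74*183 + 0.26*145
P = 135.42 + 37.7
P = 173.12 kPa


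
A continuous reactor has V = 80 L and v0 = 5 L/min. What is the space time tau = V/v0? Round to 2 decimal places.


tau = V / v0
tau = 80 / 5
tau = 16.00 min


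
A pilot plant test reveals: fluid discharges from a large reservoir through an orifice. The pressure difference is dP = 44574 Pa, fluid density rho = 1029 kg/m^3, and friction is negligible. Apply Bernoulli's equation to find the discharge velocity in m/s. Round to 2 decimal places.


v = sqrt(2*dP/rho)
v = sqrt(2*44574/1029)
v = sqrt(86.635569)
v = 9.31 m/s


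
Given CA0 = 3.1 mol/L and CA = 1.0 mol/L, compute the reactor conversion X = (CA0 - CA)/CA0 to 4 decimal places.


X = (CA0 - CA) / CA0
X = (3.1 - 1.0) / 3.1
X = 2.1 / 3.1
X = 0.6774


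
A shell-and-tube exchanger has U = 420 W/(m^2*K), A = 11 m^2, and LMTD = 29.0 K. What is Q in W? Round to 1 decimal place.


Q = U * A * LMTD
Q = 420 * 11 * 29.0
Q = 133980.0 W


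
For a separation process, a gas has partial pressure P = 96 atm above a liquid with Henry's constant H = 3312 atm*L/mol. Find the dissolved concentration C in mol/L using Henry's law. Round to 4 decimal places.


C = P / H
C = 96 / 3312
C = 0.0290 mol/L


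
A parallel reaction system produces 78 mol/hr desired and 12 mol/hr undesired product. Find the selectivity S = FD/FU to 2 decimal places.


S = desired product rate / undesired product rate
S = 78 / 12
S = 6.50


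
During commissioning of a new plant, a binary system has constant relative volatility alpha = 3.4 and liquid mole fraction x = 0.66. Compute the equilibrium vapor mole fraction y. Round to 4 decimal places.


y = alpha*x / (1 + (alpha-1)*x)
y = 3.4*0.66 / (1 + (3.4-1)*0.66)
y = 2.244 / (1 + 1.584)
y = 2.244 / 2.584
y = 0.8684


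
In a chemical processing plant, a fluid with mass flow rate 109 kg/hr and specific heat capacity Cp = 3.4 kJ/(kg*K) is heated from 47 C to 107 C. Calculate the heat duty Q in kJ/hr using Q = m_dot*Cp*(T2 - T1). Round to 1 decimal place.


Q = m_dot * Cp * (T2 - T1)
Q = 109 * 3.4 * (107 - 47)
Q = 109 * 3.4 * 60
Q = 22236.0 kJ/hr


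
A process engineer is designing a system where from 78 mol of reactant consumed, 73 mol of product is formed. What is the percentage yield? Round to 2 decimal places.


Yield = (moles product / moles consumed) * 100%
Yield = (73 / 78) * 100
Yield = 0.9359 * 100
Yield = 93.59%


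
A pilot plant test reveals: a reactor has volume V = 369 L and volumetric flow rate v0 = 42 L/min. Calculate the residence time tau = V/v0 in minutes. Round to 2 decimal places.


tau = V / v0
tau = 369 / 42
tau = 8.79 min


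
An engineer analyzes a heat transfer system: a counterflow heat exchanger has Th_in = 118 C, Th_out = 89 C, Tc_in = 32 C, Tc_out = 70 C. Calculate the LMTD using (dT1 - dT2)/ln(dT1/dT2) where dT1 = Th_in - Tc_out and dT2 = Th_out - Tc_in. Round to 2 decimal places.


dT1 = Th_in - Tc_out = 118 - 70 = 48
dT2 = Th_out - Tc_in = 89 - 32 = 57
LMTD = (dT1 - dT2) / ln(dT1/dT2)
LMTD = (48 - 57) / ln(48/57)
LMTD = 52.37 K


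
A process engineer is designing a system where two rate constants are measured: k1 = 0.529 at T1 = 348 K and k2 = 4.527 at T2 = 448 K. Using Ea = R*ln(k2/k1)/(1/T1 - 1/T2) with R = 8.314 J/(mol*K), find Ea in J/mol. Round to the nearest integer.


Ea = R * ln(k2/k1) / (1/T1 - 1/T2)
ln(k2/k1) = ln(4.527/0.529) = 2.1468263
1/T1 - 1/T2 = 1/348 - 1/448 = 0.000641420361
Ea = 8.314 * 2.1468263 / 0.000641420361
Ea = 27827 J/mol


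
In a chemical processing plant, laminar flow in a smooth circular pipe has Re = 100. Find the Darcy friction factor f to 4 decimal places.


f = 64 / Re
f = 64 / 100
f = 0.6400


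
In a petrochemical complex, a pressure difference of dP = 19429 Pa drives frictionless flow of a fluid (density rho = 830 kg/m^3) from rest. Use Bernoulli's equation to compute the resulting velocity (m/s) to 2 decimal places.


v = sqrt(2*dP/rho)
v = sqrt(2*19429/830)
v = sqrt(46.816867)
v = 6.84 m/s


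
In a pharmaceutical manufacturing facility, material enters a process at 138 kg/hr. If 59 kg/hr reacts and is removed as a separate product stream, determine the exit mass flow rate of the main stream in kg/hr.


Steady-state mass balance on the main outlet: F_out = F_in - F_removed
F_out = 138 - 59
F_out = 79 kg/hr


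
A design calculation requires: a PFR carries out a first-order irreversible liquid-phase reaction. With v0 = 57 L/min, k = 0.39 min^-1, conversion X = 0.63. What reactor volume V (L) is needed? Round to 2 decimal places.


V = (v0/k) * ln(1/(1-X))
V = (57/0.39) * ln(1/(1-0.63))
V = 146.153846 * ln(2.702703)
V = 146.153846 * 0.994252
V = 145.31 L


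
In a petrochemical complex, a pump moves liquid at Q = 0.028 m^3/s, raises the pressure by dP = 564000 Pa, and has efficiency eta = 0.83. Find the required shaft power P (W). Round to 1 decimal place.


P = Q * dP / eta
P = 0.028 * 564000 / 0.83
P = 15792.0 / 0.83
P = 19026.5 W


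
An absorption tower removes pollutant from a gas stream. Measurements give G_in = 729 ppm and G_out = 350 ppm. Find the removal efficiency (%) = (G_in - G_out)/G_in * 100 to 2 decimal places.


Efficiency = (G_in - G_out) / G_in * 100%
Efficiency = (729 - 350) / 729 * 100
Efficiency = 379 / 729 * 100
Efficiency = 51.99%


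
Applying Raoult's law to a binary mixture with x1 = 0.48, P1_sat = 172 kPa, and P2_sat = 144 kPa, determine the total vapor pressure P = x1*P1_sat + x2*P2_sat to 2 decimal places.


P = x1*P1_sat + x2*P2_sat
x2 = 1 - x1 = 1 - 0.48 = 0.52
P = 0.48*172 + 0.52*144
P = 82.56 + 74.88
P = 157.44 kPa


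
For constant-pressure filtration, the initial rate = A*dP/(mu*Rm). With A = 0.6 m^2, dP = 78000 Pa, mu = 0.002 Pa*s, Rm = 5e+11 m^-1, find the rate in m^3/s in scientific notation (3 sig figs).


rate = A * dP / (mu * Rm)
rate = 0.6 * 78000 / (0.002 * 5e+11)
rate = 46800.0 / 1.000e+09
rate = 4.68e-05 m^3/s


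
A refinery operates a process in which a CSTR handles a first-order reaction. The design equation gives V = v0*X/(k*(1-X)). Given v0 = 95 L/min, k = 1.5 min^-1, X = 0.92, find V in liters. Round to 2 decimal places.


V = v0 * X / (k * (1 - X))
V = 95 * 0.92 / (1.5 * (1 - 0.92))
V = 87.4 / (1.5 * 0.08)
V = 87.4 / 0.12
V = 728.33 L


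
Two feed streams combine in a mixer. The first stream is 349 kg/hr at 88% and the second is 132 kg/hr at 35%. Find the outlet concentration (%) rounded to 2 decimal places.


Mass balance on solute: F1*x1 + F2*x2 = F3*x3
F3 = F1 + F2 = 349 + 132 = 481 kg/hr
x3 = (F1*x1 + F2*x2)/F3
x3 = (349*0.88 + 132*0.35) / 481
x3 = 73.46%


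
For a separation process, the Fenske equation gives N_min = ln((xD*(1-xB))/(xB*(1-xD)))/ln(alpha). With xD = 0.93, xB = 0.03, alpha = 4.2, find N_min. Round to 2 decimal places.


N_min = ln((xD*(1-xB))/(xB*(1-xD))) / ln(alpha)
Numerator inside ln: 0.9021 / 0.0021 = 429.571429
ln(429.571429) = 6.062788
ln(alpha) = ln(4.2) = 1.435085
N_min = 6.062788 / 1.435085 = 4.22


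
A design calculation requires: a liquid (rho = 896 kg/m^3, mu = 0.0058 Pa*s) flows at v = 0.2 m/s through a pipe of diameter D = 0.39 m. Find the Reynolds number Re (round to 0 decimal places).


Re = rho * v * D / mu
Re = 896 * 0.2 * 0.39 / 0.0058
Re = 69.888 / 0.0058
Re = 12050


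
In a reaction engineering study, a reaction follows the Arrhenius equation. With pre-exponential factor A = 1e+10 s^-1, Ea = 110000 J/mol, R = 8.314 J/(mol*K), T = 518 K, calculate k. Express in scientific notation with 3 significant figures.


k = A * exp(-Ea/(R*T))
k = 1e+10 * exp(-110000 / (8.314 * 518))
k = 1e+10 * exp(-25.541883)
k = 8.08e-02


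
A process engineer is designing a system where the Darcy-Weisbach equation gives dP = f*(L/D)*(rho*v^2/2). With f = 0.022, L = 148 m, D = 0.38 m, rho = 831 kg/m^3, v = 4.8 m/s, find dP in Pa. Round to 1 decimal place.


dP = f * (L/D) * (rho*v^2/2)
dP = 0.022 * (148/0.38) * (831*4.8^2/2)
L/D = 389.47368421
rho*v^2/2 = 831*23.04/2 = 9573.12
dP = 0.022 * 389.47368421 * 9573.12
dP = 82026.5 Pa


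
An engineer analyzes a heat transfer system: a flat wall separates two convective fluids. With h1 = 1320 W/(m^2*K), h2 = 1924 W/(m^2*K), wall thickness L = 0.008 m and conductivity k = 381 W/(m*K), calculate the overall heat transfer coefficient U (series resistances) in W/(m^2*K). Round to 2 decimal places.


1/U = 1/h1 + L/k + 1/h2
1/U = 1/1320 + 0.008/381 + 1/1924
1/U = 0.0007575758 + 2.09974e-05 + 0.0005197505
1/U = 0.0012983237
U = 770.22 W/(m^2*K)


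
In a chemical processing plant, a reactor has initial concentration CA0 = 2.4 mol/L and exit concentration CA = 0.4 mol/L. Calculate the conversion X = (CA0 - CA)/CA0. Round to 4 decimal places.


X = (CA0 - CA) / CA0
X = (2.4 - 0.4) / 2.4
X = 2.0 / 2.4
X = 0.8333


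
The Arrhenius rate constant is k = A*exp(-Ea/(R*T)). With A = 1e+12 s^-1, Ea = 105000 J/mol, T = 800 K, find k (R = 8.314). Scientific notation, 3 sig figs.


k = A * exp(-Ea/(R*T))
k = 1e+12 * exp(-105000 / (8.314 * 800))
k = 1e+12 * exp(-15.786625)
k = 1.39e+05


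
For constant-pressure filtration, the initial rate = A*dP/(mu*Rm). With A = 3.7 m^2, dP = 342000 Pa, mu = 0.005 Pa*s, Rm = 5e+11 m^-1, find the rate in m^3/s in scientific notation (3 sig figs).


rate = A * dP / (mu * Rm)
rate = 3.7 * 342000 / (0.005 * 5e+11)
rate = 1265400.0 / 2.500e+09
rate = 5.06e-04 m^3/s


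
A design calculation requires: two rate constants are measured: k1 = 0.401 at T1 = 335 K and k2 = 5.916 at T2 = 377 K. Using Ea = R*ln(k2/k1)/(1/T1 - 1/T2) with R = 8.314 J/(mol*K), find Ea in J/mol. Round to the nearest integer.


Ea = R * ln(k2/k1) / (1/T1 - 1/T2)
ln(k2/k1) = ln(5.916/0.401) = 2.6914544
1/T1 - 1/T2 = 1/335 - 1/377 = 0.000332554733
Ea = 8.314 * 2.6914544 / 0.000332554733
Ea = 67287 J/mol


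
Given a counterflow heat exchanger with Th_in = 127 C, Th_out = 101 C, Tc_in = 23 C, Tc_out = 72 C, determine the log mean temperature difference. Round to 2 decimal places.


dT1 = Th_in - Tc_out = 127 - 72 = 55
dT2 = Th_out - Tc_in = 101 - 23 = 78
LMTD = (dT1 - dT2) / ln(dT1/dT2)
LMTD = (55 - 78) / ln(55/78)
LMTD = 65.83 K


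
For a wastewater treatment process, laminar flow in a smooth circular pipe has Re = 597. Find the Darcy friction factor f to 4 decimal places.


f = 64 / Re
f = 64 / 597
f = 0.1072


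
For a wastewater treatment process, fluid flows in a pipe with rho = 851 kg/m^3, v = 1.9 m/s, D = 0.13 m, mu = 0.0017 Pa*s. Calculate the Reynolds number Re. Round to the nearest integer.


Re = rho * v * D / mu
Re = 851 * 1.9 * 0.13 / 0.0017
Re = 210.197 / 0.0017
Re = 123645


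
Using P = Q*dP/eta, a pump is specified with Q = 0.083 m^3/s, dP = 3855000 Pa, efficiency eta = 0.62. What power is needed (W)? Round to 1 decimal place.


P = Q * dP / eta
P = 0.083 * 3855000 / 0.62
P = 319965.0 / 0.62
P = 516072.6 W
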